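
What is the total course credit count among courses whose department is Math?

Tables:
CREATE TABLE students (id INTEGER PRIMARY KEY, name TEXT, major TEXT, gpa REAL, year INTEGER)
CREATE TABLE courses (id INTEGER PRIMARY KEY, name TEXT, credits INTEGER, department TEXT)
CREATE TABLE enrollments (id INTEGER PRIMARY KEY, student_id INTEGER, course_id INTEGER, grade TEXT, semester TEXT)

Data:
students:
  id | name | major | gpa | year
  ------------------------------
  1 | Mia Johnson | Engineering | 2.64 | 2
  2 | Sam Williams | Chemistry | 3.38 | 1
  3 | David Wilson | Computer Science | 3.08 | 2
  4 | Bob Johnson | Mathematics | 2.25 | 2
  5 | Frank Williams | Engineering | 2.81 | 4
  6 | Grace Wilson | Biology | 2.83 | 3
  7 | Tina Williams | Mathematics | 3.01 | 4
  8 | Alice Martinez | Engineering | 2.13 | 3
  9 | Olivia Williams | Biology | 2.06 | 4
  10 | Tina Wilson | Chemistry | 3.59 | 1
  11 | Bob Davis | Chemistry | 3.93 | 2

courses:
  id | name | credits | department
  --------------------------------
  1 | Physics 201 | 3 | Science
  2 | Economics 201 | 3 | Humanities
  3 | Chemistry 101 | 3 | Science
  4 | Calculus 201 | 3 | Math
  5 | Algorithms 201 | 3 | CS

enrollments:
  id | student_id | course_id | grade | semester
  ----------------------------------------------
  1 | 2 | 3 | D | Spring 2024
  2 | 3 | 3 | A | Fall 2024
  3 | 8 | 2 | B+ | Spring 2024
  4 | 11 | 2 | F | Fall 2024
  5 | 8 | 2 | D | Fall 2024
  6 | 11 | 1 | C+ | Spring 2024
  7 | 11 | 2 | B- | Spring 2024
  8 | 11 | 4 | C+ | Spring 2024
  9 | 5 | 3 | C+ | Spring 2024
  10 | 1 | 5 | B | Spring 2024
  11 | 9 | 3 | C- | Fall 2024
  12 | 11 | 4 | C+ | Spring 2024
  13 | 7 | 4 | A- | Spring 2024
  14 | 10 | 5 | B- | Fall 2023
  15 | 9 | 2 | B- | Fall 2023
SELECT SUM(credits) FROM courses WHERE department = 'Math'

Execution result:
3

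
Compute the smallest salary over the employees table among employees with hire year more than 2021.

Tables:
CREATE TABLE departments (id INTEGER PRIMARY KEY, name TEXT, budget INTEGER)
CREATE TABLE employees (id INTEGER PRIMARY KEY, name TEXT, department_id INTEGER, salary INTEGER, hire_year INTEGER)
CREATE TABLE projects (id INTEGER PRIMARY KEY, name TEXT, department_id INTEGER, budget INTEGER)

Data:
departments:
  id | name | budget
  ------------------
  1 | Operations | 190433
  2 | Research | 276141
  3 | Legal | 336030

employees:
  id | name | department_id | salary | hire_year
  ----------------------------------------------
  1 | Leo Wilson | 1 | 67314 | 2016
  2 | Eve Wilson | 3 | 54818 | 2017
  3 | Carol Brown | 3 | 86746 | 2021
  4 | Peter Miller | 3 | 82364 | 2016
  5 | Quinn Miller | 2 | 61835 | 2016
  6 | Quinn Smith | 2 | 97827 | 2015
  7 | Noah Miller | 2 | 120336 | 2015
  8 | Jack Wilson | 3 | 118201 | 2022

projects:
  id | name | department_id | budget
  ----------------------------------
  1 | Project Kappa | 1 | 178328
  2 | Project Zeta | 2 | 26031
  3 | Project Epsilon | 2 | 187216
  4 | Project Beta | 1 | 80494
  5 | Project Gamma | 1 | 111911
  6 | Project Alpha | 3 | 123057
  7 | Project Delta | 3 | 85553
SELECT MIN(salary) FROM employees WHERE hire_year > 2021

Execution result:
118201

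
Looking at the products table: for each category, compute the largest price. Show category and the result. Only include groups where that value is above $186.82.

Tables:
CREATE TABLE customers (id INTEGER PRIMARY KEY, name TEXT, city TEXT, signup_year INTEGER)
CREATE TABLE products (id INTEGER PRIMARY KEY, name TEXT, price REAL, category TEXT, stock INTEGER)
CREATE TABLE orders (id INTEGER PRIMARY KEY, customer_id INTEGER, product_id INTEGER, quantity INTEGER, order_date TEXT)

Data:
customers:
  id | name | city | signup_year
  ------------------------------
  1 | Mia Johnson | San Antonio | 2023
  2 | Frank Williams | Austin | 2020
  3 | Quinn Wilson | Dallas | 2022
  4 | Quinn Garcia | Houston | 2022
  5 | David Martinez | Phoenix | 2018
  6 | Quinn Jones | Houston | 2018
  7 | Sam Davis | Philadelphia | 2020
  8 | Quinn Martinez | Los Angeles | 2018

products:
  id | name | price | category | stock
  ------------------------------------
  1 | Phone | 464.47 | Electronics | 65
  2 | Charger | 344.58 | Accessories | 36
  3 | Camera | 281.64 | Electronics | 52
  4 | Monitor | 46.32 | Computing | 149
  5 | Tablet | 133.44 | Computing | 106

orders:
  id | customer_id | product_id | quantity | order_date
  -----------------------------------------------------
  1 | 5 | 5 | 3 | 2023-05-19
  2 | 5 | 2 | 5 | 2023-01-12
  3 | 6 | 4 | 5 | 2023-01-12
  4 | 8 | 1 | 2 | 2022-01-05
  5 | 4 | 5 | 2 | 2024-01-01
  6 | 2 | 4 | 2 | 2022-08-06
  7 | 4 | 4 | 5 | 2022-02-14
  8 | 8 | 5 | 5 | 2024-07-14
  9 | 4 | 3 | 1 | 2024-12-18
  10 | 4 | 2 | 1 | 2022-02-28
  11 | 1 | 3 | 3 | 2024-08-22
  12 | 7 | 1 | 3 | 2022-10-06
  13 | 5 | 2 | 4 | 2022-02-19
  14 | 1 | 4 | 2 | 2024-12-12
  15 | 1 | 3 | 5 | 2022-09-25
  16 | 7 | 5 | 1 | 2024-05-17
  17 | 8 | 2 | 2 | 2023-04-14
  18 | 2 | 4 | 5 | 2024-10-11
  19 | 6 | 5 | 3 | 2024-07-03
SELECT category, MAX(price) AS max_price FROM products GROUP BY category HAVING MAX(price) > 186.82

Execution result:
category | max_price
Accessories | 344.58
Electronics | 464.47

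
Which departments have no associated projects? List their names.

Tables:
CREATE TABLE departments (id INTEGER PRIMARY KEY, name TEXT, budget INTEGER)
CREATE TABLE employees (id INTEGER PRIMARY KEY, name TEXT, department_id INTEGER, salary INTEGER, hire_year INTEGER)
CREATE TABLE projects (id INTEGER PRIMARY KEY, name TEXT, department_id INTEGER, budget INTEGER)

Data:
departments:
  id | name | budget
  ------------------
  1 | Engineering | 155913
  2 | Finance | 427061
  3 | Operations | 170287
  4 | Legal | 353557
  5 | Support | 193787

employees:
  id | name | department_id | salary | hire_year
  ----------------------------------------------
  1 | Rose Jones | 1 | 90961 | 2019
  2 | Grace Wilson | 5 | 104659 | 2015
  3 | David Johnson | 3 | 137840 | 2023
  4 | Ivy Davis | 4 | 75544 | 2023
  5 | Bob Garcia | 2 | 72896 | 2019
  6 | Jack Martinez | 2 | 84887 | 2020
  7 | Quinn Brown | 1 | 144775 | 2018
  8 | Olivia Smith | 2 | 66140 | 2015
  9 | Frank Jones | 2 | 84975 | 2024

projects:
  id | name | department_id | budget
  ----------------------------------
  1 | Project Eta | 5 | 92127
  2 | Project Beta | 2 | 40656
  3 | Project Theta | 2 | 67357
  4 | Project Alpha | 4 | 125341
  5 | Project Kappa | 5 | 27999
SELECT p.name FROM departments p LEFT JOIN projects c ON c.department_id = p.id WHERE c.id IS NULL

Execution result:
name
Engineering
Operations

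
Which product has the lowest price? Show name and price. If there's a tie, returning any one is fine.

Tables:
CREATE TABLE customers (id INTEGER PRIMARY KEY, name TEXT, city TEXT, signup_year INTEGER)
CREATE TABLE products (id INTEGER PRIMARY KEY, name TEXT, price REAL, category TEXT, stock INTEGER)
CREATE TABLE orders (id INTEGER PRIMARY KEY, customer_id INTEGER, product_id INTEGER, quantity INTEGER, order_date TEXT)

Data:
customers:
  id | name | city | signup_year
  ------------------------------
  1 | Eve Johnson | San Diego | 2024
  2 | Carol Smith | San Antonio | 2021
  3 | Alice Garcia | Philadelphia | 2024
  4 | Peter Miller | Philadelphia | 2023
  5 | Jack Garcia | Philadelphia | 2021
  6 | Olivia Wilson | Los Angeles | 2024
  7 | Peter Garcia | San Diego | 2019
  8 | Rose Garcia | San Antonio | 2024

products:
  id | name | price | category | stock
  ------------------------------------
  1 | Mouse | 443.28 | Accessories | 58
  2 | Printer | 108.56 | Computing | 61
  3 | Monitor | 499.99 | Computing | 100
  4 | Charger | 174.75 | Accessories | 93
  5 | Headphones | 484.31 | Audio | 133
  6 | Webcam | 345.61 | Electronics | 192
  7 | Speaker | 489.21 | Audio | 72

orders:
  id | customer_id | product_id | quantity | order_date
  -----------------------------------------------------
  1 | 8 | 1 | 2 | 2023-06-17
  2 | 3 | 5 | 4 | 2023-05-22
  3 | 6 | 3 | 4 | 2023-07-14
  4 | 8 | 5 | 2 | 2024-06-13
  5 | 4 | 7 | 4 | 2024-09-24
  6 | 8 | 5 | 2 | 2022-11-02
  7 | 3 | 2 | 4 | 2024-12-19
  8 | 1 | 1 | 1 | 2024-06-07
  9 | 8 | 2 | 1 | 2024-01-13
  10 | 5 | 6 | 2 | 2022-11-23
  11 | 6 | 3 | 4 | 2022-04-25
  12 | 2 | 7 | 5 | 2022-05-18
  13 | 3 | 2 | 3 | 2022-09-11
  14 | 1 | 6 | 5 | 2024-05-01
SELECT name, price FROM products ORDER BY price ASC LIMIT 1

Execution result:
name | price
Printer | 108.56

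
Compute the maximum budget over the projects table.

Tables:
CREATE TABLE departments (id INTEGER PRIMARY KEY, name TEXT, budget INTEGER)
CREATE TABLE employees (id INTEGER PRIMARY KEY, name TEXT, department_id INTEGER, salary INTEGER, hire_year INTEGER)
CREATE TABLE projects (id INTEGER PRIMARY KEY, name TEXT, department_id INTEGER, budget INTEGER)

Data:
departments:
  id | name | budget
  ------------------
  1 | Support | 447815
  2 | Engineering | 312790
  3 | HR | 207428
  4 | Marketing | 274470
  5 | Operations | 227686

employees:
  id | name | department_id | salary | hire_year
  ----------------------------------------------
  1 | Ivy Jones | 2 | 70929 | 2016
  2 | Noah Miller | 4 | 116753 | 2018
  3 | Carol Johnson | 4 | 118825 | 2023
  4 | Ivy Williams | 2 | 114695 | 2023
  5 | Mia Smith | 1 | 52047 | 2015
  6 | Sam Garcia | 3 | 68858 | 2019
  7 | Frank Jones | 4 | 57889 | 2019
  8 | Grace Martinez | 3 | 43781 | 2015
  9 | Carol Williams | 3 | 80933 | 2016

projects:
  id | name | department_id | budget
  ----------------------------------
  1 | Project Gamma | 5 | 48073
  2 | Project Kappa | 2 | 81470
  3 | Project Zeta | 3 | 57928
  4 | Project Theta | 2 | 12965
SELECT MAX(budget) FROM projects

Execution result:
81470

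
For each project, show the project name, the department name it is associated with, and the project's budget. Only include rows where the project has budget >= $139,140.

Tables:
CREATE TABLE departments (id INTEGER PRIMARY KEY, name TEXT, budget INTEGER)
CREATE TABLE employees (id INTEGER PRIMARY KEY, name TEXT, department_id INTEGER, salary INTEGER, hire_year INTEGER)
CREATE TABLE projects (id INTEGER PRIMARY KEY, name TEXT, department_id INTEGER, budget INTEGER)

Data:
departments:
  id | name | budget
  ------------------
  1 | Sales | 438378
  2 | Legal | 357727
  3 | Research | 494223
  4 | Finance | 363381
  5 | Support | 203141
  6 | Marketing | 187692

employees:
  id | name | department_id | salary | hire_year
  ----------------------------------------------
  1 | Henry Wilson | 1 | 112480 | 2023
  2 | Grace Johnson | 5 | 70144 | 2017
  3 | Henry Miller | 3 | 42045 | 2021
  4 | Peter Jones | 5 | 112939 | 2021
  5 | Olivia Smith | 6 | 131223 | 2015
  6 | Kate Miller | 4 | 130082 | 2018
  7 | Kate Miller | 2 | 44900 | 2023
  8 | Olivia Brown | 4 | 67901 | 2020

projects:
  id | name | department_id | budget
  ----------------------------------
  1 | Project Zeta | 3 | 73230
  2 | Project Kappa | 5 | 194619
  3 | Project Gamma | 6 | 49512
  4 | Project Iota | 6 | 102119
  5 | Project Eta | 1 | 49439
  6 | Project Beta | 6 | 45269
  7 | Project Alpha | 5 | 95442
SELECT c.name, p.name AS department, c.budget FROM projects c JOIN departments p ON c.department_id = p.id WHERE c.budget >= 139140

Execution result:
name | department | budget
Project Kappa | Support | 194619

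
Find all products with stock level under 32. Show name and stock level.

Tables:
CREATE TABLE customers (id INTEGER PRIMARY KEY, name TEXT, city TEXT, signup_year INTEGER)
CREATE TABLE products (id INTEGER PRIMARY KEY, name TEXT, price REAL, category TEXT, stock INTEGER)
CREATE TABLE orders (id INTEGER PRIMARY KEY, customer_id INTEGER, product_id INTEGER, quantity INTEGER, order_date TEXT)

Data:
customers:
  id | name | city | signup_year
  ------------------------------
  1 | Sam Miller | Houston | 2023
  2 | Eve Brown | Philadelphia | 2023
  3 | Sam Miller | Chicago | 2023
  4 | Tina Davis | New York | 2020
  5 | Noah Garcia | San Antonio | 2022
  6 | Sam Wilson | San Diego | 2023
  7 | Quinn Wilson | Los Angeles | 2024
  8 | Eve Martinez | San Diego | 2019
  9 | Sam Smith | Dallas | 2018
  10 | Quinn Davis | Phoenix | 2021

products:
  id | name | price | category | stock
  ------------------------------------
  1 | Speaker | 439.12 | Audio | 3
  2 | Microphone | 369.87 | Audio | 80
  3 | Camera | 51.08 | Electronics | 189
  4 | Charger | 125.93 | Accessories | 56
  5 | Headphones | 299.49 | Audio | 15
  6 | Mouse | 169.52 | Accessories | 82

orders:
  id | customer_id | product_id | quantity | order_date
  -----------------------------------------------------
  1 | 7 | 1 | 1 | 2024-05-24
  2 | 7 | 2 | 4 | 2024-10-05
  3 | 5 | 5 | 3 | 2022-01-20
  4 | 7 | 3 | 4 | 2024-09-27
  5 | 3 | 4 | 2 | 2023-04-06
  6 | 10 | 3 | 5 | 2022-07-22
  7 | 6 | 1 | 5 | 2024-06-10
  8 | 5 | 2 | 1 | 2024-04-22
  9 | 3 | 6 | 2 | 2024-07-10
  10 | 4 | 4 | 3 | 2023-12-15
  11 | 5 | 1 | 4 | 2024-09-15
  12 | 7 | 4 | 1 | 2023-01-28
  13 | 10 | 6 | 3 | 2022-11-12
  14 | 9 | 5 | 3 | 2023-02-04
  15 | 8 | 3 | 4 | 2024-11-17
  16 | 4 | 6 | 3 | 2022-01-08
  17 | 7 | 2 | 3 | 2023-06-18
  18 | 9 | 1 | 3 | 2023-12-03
SELECT name, stock FROM products WHERE stock < 32

Execution result:
name | stock
Speaker | 3
Headphones | 15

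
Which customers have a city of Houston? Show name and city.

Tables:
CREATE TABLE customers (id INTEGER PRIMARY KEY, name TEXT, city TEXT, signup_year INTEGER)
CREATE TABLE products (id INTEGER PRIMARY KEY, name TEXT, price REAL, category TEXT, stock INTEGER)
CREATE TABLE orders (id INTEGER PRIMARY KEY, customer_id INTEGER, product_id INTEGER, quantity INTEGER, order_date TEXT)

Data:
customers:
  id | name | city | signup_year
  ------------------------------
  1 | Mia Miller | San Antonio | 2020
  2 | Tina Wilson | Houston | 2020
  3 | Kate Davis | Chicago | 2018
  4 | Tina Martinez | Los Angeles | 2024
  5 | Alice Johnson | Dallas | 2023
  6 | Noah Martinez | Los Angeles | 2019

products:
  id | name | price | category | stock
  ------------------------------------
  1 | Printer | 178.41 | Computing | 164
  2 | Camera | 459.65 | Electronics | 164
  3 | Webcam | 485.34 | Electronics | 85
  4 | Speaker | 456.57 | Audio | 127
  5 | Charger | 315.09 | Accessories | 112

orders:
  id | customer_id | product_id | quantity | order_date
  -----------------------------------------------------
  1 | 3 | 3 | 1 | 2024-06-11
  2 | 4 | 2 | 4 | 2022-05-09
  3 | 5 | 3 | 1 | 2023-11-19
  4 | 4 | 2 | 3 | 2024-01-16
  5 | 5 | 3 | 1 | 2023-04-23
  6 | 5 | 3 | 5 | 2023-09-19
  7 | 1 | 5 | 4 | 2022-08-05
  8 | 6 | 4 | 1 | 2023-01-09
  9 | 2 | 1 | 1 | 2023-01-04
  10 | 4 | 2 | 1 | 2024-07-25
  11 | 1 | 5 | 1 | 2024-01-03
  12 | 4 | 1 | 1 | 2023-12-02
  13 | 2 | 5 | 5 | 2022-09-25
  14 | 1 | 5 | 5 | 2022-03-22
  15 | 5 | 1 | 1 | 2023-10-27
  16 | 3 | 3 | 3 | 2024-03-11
SELECT name, city FROM customers WHERE city = 'Houston'

Execution result:
name | city
Tina Wilson | Houston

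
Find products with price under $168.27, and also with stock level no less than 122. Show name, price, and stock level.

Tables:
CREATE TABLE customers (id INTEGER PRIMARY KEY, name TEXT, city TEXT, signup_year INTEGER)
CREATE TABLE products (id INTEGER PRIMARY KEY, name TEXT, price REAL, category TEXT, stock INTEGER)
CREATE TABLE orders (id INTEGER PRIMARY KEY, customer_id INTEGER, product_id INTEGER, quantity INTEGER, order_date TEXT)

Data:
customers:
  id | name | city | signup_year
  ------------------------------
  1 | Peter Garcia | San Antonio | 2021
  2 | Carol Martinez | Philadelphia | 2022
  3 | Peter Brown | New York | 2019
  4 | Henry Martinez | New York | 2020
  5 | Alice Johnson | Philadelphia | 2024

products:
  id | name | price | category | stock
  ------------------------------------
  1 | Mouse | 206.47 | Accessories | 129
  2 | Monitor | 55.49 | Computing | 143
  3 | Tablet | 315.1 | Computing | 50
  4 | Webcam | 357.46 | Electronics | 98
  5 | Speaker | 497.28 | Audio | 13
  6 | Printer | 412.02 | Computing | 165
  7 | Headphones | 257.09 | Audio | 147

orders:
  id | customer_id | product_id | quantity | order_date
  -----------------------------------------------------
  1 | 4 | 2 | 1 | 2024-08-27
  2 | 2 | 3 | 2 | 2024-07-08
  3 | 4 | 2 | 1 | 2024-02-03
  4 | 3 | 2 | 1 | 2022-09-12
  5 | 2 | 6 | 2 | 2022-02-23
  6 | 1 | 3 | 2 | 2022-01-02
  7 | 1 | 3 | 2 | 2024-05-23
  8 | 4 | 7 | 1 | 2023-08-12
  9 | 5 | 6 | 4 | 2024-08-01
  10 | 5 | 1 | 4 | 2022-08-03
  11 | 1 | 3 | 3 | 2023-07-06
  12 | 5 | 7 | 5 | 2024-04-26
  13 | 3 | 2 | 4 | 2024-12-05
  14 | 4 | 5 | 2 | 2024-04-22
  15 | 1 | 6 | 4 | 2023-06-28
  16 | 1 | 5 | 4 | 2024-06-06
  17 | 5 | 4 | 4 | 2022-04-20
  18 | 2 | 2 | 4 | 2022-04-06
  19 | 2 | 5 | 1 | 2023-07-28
SELECT name, price, stock FROM products WHERE price < 168.27 AND stock >= 122

Execution result:
name | price | stock
Monitor | 55.49 | 143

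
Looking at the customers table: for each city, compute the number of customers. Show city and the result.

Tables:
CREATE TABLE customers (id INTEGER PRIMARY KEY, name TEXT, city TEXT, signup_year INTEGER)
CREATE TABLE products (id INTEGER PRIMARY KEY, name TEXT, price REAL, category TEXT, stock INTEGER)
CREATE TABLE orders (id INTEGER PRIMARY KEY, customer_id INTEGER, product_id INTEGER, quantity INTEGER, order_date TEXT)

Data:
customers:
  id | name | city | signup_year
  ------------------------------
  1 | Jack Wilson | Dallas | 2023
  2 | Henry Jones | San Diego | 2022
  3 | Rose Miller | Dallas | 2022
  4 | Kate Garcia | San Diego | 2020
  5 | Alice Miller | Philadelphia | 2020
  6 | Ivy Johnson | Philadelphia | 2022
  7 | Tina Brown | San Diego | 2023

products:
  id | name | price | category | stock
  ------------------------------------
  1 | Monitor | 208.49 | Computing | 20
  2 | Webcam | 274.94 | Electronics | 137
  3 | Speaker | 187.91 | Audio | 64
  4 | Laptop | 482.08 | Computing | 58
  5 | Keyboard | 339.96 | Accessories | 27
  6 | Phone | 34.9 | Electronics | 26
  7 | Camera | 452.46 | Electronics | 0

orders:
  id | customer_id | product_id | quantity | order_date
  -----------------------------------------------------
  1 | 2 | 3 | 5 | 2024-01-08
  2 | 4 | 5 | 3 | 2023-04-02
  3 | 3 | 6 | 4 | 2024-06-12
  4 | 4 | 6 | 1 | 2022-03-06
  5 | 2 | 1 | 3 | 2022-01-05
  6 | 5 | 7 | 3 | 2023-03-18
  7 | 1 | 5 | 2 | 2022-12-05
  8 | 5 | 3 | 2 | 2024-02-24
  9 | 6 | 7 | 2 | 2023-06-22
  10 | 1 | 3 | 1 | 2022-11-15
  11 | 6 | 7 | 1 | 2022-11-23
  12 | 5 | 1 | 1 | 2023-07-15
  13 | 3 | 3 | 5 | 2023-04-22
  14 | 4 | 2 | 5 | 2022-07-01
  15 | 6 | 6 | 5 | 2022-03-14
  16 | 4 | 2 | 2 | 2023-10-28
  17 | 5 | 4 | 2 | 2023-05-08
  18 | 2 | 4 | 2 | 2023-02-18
SELECT city, COUNT(*) AS n FROM customers GROUP BY city

Execution result:
city | n
Dallas | 2
Philadelphia | 2
San Diego | 3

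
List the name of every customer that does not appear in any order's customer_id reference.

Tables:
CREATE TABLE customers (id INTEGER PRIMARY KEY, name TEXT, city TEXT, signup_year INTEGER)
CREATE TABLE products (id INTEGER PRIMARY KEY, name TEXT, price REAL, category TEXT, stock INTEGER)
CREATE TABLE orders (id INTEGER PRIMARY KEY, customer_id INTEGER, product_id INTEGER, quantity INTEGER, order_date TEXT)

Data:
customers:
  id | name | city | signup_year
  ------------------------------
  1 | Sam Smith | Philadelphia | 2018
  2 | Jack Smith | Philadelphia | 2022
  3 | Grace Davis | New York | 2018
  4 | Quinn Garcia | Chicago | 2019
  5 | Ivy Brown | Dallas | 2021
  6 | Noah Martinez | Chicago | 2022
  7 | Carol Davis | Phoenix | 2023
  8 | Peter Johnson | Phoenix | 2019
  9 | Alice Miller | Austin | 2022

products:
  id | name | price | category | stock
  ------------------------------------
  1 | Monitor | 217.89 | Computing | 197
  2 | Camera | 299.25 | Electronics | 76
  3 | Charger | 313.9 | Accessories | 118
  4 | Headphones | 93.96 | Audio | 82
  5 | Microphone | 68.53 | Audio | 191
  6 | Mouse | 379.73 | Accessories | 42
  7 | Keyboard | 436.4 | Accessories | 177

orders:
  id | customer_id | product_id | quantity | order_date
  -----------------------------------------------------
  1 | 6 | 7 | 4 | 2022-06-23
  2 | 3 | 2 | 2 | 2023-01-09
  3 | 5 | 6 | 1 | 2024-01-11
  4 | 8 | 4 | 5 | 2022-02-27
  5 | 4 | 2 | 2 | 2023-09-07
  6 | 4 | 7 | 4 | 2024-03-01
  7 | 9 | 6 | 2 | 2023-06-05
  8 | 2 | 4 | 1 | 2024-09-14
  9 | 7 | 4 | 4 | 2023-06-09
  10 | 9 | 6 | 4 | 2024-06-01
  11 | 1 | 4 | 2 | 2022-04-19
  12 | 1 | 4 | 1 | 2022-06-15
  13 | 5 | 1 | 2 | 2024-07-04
SELECT p.name FROM customers p LEFT JOIN orders c ON c.customer_id = p.id WHERE c.id IS NULL

Execution result:
(no rows)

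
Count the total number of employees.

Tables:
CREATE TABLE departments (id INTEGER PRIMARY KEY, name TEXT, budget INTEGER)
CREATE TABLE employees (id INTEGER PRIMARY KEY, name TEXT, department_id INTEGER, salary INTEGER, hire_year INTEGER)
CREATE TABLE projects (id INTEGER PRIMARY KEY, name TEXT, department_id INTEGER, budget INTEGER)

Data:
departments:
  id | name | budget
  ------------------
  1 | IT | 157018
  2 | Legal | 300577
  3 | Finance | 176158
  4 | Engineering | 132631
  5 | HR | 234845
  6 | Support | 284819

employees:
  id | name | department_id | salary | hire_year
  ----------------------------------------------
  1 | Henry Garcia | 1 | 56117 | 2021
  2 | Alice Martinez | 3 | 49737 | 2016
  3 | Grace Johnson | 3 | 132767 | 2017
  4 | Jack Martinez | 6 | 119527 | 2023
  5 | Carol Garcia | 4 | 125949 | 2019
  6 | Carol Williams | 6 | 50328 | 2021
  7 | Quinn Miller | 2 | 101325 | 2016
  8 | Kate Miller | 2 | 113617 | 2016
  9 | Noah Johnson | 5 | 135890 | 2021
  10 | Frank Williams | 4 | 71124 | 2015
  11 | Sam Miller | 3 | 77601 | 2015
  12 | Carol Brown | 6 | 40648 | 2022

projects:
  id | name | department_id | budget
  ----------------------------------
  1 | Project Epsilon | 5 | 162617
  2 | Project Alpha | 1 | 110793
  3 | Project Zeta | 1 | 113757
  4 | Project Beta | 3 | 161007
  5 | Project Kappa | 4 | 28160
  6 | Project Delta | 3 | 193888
SELECT COUNT(*) FROM employees

Execution result:
12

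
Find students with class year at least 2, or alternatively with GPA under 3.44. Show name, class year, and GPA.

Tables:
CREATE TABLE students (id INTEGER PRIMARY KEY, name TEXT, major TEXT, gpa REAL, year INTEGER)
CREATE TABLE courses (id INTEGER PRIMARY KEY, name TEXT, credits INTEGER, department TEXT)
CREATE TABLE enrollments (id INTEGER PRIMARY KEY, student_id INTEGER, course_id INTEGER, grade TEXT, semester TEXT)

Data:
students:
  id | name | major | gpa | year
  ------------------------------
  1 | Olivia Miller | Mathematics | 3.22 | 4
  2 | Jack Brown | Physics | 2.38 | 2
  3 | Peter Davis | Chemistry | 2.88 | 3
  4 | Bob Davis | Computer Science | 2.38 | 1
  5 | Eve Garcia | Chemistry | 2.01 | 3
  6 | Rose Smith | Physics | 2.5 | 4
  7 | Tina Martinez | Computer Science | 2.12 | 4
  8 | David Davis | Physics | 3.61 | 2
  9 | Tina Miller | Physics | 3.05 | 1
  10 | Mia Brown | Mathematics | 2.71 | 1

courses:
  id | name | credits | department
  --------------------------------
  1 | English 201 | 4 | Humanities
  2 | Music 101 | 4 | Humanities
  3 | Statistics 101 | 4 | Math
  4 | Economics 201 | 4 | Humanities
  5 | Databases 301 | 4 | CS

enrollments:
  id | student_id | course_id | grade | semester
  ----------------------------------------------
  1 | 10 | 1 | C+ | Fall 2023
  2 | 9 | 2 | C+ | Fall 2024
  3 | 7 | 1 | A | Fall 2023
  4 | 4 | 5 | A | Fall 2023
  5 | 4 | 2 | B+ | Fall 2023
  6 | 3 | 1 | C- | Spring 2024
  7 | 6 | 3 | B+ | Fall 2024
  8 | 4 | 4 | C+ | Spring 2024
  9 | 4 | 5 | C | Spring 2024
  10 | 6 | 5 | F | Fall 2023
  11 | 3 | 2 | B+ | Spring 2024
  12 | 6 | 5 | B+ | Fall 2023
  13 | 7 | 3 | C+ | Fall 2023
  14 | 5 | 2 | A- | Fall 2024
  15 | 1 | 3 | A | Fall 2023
SELECT name, year, gpa FROM students WHERE year >= 2 OR gpa < 3.44

Execution result:
name | year | gpa
Olivia Miller | 4 | 3.22
Jack Brown | 2 | 2.38
Peter Davis | 3 | 2.88
Bob Davis | 1 | 2.38
Eve Garcia | 3 | 2.01
Rose Smith | 4 | 2.50
Tina Martinez | 4 | 2.12
David Davis | 2 | 3.61
Tina Miller | 1 | 3.05
Mia Brown | 1 | 2.71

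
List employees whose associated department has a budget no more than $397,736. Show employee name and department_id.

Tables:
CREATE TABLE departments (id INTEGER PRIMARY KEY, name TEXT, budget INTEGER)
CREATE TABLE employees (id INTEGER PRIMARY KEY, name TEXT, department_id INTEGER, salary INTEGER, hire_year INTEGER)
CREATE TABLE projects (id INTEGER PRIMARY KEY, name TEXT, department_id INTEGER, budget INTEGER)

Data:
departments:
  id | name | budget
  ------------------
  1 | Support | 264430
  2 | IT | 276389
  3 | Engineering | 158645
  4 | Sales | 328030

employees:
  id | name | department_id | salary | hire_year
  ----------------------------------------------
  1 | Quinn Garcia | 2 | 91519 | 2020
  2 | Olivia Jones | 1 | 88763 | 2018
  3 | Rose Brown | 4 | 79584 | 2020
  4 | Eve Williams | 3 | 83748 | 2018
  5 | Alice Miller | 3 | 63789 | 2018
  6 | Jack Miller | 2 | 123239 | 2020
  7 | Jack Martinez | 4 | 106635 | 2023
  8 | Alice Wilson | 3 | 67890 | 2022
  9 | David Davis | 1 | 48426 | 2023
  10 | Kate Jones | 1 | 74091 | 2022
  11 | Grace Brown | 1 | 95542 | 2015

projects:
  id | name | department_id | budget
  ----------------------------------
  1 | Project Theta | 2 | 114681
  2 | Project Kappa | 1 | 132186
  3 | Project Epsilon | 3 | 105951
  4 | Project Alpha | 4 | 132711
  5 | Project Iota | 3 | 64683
SELECT name, department_id FROM employees WHERE department_id IN (SELECT id FROM departments WHERE budget <= 397736)

Execution result:
name | department_id
Quinn Garcia | 2
Olivia Jones | 1
Rose Brown | 4
Eve Williams | 3
Alice Miller | 3
Jack Miller | 2
Jack Martinez | 4
Alice Wilson | 3
David Davis | 1
Kate Jones | 1
Grace Brown | 1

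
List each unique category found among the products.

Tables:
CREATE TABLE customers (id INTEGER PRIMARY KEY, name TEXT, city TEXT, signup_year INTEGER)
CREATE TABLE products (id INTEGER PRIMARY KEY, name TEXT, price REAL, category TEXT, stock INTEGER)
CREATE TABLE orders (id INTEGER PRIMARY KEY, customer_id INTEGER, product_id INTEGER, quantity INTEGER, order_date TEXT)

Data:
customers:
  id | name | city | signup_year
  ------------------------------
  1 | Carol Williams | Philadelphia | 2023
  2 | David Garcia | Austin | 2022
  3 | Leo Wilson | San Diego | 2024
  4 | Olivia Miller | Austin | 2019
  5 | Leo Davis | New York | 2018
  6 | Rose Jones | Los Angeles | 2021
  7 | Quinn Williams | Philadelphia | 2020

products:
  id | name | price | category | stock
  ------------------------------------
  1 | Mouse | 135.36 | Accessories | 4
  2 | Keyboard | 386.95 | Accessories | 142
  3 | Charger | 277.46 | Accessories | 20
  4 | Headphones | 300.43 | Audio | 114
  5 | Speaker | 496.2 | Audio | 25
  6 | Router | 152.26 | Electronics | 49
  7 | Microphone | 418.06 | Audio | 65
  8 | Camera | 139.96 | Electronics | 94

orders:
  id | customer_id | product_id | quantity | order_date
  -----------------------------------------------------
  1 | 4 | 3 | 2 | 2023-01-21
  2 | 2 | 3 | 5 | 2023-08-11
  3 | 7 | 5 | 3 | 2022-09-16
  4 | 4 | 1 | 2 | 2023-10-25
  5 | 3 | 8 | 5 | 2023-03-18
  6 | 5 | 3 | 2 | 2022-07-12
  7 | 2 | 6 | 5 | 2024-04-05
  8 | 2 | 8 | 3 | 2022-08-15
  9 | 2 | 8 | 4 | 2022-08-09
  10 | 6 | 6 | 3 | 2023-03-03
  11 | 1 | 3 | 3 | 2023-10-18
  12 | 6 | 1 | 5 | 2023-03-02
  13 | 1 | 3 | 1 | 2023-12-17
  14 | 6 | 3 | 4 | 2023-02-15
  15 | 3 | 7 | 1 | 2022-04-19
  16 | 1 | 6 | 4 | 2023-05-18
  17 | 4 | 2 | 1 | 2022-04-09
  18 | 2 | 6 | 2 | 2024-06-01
SELECT DISTINCT category FROM products

Execution result:
category
Accessories
Audio
Electronics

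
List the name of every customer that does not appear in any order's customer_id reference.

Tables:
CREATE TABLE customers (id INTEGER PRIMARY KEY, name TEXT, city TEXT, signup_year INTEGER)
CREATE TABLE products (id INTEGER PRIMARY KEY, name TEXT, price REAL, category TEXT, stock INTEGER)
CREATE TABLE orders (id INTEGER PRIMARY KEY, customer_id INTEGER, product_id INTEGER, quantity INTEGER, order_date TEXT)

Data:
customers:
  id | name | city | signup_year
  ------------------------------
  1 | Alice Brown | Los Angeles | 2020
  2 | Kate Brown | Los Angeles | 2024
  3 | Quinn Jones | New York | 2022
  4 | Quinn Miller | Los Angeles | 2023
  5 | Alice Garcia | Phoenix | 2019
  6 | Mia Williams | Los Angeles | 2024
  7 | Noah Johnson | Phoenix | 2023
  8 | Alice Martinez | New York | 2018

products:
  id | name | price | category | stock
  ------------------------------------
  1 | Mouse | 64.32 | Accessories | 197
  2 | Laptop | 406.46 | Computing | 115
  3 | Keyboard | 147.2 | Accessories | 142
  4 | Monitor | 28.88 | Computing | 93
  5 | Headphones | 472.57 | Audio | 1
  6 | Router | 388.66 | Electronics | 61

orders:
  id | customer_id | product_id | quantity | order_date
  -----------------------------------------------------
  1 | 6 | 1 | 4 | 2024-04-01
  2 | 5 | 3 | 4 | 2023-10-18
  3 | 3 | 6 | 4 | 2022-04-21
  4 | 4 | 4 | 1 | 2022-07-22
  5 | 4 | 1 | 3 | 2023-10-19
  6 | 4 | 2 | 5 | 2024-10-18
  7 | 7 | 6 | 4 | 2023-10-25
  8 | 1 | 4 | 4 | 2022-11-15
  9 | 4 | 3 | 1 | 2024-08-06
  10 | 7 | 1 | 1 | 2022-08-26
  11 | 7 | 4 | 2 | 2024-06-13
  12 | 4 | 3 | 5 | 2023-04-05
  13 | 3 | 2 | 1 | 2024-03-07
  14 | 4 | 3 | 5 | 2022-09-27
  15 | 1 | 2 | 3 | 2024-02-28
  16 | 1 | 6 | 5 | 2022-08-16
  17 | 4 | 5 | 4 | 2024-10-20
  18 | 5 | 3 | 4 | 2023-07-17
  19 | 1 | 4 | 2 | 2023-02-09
SELECT p.name FROM customers p LEFT JOIN orders c ON c.customer_id = p.id WHERE c.id IS NULL

Execution result:
name
Kate Brown
Alice Martinez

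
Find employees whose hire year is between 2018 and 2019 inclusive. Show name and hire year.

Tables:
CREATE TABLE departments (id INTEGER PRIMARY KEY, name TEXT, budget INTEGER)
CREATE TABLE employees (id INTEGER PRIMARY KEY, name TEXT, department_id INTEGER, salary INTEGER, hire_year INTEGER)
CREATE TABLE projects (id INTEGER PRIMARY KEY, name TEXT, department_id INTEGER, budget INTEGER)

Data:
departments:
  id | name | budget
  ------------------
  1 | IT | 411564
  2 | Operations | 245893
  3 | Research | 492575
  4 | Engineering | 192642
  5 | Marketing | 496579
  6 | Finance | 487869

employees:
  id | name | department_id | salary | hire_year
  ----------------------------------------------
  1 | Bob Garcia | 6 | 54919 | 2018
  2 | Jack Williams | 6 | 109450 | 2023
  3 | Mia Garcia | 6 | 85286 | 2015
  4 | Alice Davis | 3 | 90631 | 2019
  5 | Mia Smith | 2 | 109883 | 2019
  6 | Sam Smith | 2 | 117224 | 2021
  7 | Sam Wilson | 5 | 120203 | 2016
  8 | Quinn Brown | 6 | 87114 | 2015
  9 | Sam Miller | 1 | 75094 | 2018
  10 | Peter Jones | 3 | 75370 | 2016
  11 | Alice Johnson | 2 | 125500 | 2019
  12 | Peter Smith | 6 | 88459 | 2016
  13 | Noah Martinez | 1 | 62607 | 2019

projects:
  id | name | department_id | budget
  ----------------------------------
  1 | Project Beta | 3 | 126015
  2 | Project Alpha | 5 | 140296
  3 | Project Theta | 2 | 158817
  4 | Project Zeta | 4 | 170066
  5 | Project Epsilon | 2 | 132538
SELECT name, hire_year FROM employees WHERE hire_year BETWEEN 2018 AND 2019

Execution result:
name | hire_year
Bob Garcia | 2018
Alice Davis | 2019
Mia Smith | 2019
Sam Miller | 2018
Alice Johnson | 2019
Noah Martinez | 2019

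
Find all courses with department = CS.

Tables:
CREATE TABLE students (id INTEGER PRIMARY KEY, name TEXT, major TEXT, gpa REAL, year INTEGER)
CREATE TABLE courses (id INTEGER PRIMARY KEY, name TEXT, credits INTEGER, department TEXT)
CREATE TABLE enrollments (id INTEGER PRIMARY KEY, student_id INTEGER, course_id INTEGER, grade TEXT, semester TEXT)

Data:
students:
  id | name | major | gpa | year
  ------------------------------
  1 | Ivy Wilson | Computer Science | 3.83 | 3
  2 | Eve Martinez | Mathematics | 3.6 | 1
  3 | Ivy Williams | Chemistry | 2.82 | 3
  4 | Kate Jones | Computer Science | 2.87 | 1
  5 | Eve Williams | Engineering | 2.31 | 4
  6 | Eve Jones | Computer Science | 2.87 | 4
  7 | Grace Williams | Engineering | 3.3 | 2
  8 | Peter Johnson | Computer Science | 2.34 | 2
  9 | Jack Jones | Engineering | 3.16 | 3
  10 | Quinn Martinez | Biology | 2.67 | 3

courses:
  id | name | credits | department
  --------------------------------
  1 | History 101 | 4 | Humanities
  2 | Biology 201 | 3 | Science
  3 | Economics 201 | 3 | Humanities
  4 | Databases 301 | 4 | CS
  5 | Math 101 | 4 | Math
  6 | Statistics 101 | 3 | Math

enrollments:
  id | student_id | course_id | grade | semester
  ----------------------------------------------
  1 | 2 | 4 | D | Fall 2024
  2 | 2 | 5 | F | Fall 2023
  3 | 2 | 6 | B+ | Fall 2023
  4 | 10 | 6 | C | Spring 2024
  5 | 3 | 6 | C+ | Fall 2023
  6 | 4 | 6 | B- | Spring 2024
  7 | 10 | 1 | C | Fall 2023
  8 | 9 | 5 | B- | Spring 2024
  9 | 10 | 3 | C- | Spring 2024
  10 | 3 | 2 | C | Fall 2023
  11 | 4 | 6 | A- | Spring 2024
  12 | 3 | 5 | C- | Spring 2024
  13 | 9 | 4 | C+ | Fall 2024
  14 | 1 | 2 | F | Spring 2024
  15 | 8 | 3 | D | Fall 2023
SELECT name, department FROM courses WHERE department = 'CS'

Execution result:
name | department
Databases 301 | CS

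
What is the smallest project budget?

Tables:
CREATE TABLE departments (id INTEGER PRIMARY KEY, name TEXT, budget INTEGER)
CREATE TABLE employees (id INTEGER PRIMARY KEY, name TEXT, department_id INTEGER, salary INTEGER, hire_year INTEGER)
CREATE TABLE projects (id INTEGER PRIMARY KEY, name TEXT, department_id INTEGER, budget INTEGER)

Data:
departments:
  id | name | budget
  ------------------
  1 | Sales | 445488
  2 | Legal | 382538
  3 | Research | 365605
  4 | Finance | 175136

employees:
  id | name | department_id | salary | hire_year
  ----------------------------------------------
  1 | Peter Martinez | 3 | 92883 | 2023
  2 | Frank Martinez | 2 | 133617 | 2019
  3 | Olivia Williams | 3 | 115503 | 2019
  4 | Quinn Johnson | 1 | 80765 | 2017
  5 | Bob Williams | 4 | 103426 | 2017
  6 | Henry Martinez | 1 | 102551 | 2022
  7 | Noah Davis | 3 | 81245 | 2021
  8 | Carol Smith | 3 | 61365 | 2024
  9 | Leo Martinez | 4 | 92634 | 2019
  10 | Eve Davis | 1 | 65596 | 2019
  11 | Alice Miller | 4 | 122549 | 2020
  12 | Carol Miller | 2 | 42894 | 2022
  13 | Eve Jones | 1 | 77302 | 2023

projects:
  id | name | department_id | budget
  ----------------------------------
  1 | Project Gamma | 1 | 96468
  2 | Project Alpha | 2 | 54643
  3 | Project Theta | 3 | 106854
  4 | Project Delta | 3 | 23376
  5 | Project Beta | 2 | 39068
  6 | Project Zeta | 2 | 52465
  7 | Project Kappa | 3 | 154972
SELECT MIN(budget) FROM projects

Execution result:
23376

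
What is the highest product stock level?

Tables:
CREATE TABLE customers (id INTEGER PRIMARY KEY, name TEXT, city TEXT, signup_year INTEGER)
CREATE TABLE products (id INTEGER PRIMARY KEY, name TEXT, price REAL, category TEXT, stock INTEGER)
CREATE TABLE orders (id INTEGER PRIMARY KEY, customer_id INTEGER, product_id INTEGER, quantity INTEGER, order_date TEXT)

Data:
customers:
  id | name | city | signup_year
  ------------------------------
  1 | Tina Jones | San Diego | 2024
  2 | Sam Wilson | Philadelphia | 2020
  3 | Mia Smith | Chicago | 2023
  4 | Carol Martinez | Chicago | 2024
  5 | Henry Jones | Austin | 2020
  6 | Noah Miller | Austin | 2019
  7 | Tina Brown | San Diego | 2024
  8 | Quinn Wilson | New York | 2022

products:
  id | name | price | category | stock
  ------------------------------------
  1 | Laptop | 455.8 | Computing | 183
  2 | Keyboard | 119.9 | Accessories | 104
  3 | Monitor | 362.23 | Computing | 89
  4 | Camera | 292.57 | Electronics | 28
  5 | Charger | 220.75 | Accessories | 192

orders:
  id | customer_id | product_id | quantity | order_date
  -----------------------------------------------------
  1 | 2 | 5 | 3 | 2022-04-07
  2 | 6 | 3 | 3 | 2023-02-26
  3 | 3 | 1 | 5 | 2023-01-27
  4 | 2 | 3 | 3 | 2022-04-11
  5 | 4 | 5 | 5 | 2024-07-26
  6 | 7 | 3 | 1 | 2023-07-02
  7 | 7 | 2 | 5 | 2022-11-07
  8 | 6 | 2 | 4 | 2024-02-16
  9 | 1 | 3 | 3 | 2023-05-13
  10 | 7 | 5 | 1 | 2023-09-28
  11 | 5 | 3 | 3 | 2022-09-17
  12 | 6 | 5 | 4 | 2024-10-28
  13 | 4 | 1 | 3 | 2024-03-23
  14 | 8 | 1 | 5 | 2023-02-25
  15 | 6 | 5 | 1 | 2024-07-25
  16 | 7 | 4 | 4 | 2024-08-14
SELECT MAX(stock) FROM products

Execution result:
192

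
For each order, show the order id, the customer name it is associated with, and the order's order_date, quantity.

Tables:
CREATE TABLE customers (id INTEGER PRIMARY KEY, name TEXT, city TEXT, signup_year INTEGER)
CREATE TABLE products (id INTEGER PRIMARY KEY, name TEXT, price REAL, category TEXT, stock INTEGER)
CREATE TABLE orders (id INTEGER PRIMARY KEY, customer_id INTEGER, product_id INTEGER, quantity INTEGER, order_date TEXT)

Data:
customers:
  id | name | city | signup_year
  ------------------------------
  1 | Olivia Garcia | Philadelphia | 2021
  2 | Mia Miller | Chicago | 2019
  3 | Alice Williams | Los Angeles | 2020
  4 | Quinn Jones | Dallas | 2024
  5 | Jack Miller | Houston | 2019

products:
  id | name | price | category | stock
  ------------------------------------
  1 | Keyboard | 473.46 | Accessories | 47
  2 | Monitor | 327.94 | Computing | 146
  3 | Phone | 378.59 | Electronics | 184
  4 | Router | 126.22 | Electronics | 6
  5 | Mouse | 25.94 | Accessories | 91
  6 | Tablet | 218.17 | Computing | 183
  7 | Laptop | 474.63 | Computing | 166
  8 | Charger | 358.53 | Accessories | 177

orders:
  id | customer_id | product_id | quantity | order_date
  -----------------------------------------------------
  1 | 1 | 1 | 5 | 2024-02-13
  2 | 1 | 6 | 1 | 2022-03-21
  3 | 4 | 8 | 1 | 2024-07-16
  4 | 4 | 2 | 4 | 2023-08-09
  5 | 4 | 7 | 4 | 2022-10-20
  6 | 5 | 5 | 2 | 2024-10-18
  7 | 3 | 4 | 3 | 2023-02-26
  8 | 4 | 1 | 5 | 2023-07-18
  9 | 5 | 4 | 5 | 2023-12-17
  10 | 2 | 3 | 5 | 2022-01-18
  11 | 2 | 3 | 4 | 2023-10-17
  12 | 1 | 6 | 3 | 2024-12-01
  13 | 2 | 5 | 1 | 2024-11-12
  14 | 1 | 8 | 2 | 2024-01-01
SELECT c.id, p.name AS customer, c.order_date, c.quantity FROM orders c JOIN customers p ON c.customer_id = p.id

Execution result:
id | customer | order_date | quantity
1 | Olivia Garcia | 2024-02-13 | 5
2 | Olivia Garcia | 2022-03-21 | 1
3 | Quinn Jones | 2024-07-16 | 1
4 | Quinn Jones | 2023-08-09 | 4
5 | Quinn Jones | 2022-10-20 | 4
6 | Jack Miller | 2024-10-18 | 2
7 | Alice Williams | 2023-02-26 | 3
8 | Quinn Jones | 2023-07-18 | 5
9 | Jack Miller | 2023-12-17 | 5
10 | Mia Miller | 2022-01-18 | 5
11 | Mia Miller | 2023-10-17 | 4
12 | Olivia Garcia | 2024-12-01 | 3
13 | Mia Miller | 2024-11-12 | 1
14 | Olivia Garcia | 2024-01-01 | 2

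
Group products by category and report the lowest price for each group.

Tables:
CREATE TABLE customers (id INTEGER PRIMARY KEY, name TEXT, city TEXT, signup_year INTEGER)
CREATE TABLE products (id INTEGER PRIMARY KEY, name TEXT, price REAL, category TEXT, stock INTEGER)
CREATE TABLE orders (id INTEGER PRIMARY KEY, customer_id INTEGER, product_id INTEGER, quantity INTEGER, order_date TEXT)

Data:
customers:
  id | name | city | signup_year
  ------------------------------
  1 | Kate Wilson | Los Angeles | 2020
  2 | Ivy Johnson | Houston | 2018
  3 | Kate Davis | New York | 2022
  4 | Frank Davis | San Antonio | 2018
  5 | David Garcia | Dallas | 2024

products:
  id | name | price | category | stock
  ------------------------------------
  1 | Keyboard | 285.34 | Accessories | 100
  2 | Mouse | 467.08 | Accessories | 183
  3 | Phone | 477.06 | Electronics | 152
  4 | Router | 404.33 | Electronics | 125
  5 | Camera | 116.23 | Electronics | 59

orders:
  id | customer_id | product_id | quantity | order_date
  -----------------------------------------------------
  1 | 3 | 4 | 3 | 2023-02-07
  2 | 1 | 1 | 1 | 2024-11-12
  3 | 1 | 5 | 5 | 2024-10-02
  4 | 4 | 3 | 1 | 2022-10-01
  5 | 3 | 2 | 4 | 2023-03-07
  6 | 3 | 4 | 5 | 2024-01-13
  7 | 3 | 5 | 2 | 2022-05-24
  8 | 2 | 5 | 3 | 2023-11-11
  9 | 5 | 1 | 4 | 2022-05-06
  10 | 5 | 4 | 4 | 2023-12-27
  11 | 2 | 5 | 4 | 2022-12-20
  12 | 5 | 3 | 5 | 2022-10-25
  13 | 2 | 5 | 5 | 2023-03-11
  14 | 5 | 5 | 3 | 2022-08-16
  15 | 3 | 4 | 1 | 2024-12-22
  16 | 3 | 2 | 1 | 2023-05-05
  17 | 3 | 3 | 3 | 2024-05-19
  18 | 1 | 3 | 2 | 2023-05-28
SELECT category, MIN(price) AS min_price FROM products GROUP BY category

Execution result:
category | min_price
Accessories | 285.34
Electronics | 116.23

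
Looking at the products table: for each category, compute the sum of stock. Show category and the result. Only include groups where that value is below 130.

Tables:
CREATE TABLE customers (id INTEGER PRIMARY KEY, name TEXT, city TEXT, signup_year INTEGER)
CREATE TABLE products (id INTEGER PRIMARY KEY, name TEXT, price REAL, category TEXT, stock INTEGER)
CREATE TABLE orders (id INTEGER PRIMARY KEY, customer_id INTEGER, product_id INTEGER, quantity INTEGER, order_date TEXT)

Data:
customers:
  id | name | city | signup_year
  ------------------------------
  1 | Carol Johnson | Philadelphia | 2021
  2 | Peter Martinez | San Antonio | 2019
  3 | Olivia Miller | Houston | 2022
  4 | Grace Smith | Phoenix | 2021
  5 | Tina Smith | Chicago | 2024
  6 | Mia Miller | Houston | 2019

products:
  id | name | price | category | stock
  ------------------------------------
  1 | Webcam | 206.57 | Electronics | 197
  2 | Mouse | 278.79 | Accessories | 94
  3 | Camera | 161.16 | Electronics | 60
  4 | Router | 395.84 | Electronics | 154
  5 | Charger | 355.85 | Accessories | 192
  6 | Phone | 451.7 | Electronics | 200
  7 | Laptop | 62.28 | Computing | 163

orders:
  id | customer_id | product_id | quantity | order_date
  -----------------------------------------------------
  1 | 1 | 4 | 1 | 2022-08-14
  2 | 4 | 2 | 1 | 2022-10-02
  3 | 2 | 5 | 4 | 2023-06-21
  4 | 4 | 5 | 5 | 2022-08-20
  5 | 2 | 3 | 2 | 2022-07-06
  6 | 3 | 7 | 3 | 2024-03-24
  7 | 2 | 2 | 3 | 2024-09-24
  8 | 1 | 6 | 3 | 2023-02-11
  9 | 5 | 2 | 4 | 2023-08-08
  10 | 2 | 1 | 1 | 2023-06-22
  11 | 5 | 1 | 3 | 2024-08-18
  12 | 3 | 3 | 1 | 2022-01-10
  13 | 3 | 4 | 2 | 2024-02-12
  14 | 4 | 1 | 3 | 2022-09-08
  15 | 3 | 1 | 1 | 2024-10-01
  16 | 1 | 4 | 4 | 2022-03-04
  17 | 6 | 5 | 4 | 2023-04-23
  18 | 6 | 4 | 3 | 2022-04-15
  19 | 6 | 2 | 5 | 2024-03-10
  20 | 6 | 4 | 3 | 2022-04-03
SELECT category, SUM(stock) AS sum_stock FROM products GROUP BY category HAVING SUM(stock) < 130

Execution result:
(no rows)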